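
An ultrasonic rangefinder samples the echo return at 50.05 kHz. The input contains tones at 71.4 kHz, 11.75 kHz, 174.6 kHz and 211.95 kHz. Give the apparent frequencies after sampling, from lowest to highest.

11.75 kHz, 21.35 kHz, 24.45 kHz

fs/2 = 25.025 kHz.
71.4 kHz mod fs = 21.35 kHz.
21.35 kHz ≤ fs/2 = 25.025 kHz, appears at 21.35 kHz.
11.75 kHz ≤ fs/2 = 25.025 kHz, passes unchanged.
174.6 kHz mod fs = 24.45 kHz.
24.45 kHz ≤ fs/2 = 25.025 kHz, appears at 24.45 kHz.
211.95 kHz mod fs = 11.75 kHz.
11.75 kHz ≤ fs/2 = 25.025 kHz, appears at 11.75 kHz.
Distinct values: {11.75 kHz, 21.35 kHz, 24.45 kHz}.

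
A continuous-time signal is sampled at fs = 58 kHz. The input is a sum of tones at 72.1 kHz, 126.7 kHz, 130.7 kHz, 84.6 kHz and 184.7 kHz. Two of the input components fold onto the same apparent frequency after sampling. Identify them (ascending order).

fs/2 = 29 kHz.
72.1 kHz mod fs = 14.1 kHz.
14.1 kHz ≤ fs/2 = 29 kHz, appears at 14.1 kHz.
126.7 kHz mod fs = 10.7 kHz.
10.7 kHz ≤ fs/2 = 29 kHz, appears at 10.7 kHz.
130.7 kHz mod fs = 14.7 kHz.
14.7 kHz ≤ fs/2 = 29 kHz, appears at 14.7 kHz.
84.6 kHz mod fs = 26.6 kHz.
26.6 kHz ≤ fs/2 = 29 kHz, appears at 26.6 kHz.
184.7 kHz mod fs = 10.7 kHz.
10.7 kHz ≤ fs/2 = 29 kHz, appears at 10.7 kHz.
126.7 kHz and 184.7 kHz both map to 10.7 kHz.

126.7 kHz, 184.7 kHz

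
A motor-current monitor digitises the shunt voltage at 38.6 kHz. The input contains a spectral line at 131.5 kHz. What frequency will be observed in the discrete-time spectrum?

131.5 kHz mod fs = 15.7 kHz.
15.7 kHz ≤ fs/2 = 19.3 kHz, appears at 15.7 kHz.

15.7 kHz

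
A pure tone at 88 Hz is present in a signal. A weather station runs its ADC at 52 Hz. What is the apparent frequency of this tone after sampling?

88 Hz mod fs = 36 Hz.
36 Hz > fs/2 = 26 Hz, folds to fs − 36 Hz = 16 Hz.

16 Hz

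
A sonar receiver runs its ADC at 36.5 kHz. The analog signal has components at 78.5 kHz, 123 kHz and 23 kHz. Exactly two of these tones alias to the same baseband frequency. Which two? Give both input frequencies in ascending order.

23 kHz, 123 kHz

fs/2 = 18.25 kHz.
78.5 kHz mod fs = 5.5 kHz.
5.5 kHz ≤ fs/2 = 18.25 kHz, appears at 5.5 kHz.
123 kHz mod fs = 13.5 kHz.
13.5 kHz ≤ fs/2 = 18.25 kHz, appears at 13.5 kHz.
23 kHz > fs/2 = 18.25 kHz, folds to fs − 23 kHz = 13.5 kHz.
23 kHz and 123 kHz both map to 13.5 kHz.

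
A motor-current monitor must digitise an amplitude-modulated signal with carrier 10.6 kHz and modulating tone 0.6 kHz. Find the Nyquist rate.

AM sidebands sit at fc ± fm = 10 kHz and 11.2 kHz.
Highest-frequency component: 11.2 kHz.
Nyquist rate = 2 × 11.2 kHz = 22.4 kHz.

22.4 kHz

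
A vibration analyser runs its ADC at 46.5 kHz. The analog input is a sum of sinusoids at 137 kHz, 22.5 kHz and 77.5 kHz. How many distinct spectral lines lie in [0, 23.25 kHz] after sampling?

fs/2 = 23.25 kHz.
137 kHz mod fs = 44 kHz.
44 kHz > fs/2 = 23.25 kHz, folds to fs − 44 kHz = 2.5 kHz.
22.5 kHz ≤ fs/2 = 23.25 kHz, passes unchanged.
77.5 kHz mod fs = 31 kHz.
31 kHz > fs/2 = 23.25 kHz, folds to fs − 31 kHz = 15.5 kHz.
Distinct values: {2.5 kHz, 15.5 kHz, 22.5 kHz} → 3.

3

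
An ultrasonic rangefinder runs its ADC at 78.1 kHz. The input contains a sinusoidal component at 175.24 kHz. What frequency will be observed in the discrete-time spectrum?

175.24 kHz mod fs = 19.04 kHz.
19.04 kHz ≤ fs/2 = 39.05 kHz, appears at 19.04 kHz.

19.04 kHz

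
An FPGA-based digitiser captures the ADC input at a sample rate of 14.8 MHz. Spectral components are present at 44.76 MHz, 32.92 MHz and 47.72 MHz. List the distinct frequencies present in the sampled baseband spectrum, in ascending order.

fs/2 = 7.4 MHz.
44.76 MHz mod fs = 0.36 MHz.
0.36 MHz ≤ fs/2 = 7.4 MHz, appears at 0.36 MHz.
32.92 MHz mod fs = 3.32 MHz.
3.32 MHz ≤ fs/2 = 7.4 MHz, appears at 3.32 MHz.
47.72 MHz mod fs = 3.32 MHz.
3.32 MHz ≤ fs/2 = 7.4 MHz, appears at 3.32 MHz.
Distinct values: {0.36 MHz, 3.32 MHz}.

0.36 MHz, 3.32 MHz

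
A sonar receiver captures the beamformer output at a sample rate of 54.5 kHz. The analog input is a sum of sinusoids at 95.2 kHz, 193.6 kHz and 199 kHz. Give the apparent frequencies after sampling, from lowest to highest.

fs/2 = 27.25 kHz.
95.2 kHz mod fs = 40.7 kHz.
40.7 kHz > fs/2 = 27.25 kHz, folds to fs − 40.7 kHz = 13.8 kHz.
193.6 kHz mod fs = 30.1 kHz.
30.1 kHz > fs/2 = 27.25 kHz, folds to fs − 30.1 kHz = 24.4 kHz.
199 kHz mod fs = 35.5 kHz.
35.5 kHz > fs/2 = 27.25 kHz, folds to fs − 35.5 kHz = 19 kHz.
Distinct values: {13.8 kHz, 19 kHz, 24.4 kHz}.

13.8 kHz, 19 kHz, 24.4 kHz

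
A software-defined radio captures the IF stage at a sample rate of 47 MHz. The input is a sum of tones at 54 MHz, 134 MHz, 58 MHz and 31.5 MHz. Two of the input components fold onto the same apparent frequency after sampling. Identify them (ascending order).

fs/2 = 23.5 MHz.
54 MHz mod fs = 7 MHz.
7 MHz ≤ fs/2 = 23.5 MHz, appears at 7 MHz.
134 MHz mod fs = 40 MHz.
40 MHz > fs/2 = 23.5 MHz, folds to fs − 40 MHz = 7 MHz.
58 MHz mod fs = 11 MHz.
11 MHz ≤ fs/2 = 23.5 MHz, appears at 11 MHz.
31.5 MHz > fs/2 = 23.5 MHz, folds to fs − 31.5 MHz = 15.5 MHz.
54 MHz and 134 MHz both map to 7 MHz.

54 MHz, 134 MHz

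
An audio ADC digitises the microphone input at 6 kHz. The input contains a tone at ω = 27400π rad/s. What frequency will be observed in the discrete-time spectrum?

1.7 kHz

ω = 27400π rad/s → f = ω/(2π) = 13700 Hz = 13.7 kHz.
13.7 kHz mod fs = 1.7 kHz.
1.7 kHz ≤ fs/2 = 3 kHz, appears at 1.7 kHz.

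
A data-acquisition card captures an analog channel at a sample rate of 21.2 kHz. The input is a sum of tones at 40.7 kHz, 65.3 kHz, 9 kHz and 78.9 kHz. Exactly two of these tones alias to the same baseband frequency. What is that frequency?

1.7 kHz

fs/2 = 10.6 kHz.
40.7 kHz mod fs = 19.5 kHz.
19.5 kHz > fs/2 = 10.6 kHz, folds to fs − 19.5 kHz = 1.7 kHz.
65.3 kHz mod fs = 1.7 kHz.
1.7 kHz ≤ fs/2 = 10.6 kHz, appears at 1.7 kHz.
9 kHz ≤ fs/2 = 10.6 kHz, passes unchanged.
78.9 kHz mod fs = 15.3 kHz.
15.3 kHz > fs/2 = 10.6 kHz, folds to fs − 15.3 kHz = 5.9 kHz.
40.7 kHz and 65.3 kHz both map to 1.7 kHz.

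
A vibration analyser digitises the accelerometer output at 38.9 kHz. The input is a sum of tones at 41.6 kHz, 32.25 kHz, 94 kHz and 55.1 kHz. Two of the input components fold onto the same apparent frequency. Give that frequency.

16.2 kHz

fs/2 = 19.45 kHz.
41.6 kHz mod fs = 2.7 kHz.
2.7 kHz ≤ fs/2 = 19.45 kHz, appears at 2.7 kHz.
32.25 kHz > fs/2 = 19.45 kHz, folds to fs − 32.25 kHz = 6.65 kHz.
94 kHz mod fs = 16.2 kHz.
16.2 kHz ≤ fs/2 = 19.45 kHz, appears at 16.2 kHz.
55.1 kHz mod fs = 16.2 kHz.
16.2 kHz ≤ fs/2 = 19.45 kHz, appears at 16.2 kHz.
55.1 kHz and 94 kHz both map to 16.2 kHz.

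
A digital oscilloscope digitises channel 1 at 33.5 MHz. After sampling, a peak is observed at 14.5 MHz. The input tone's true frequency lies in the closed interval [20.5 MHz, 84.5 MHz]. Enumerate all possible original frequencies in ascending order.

Frequencies that alias to 14.5 MHz are k·fs ± 14.5 MHz for integer k ≥ 0.
k=0: 14.5 MHz.
k=1: 19 MHz, 48 MHz.
k=2: 52.5 MHz, 81.5 MHz.
k=3: 86 MHz, 115 MHz.
Within [20.5 MHz, 84.5 MHz]: 48 MHz, 52.5 MHz, 81.5 MHz.

48 MHz, 52.5 MHz, 81.5 MHz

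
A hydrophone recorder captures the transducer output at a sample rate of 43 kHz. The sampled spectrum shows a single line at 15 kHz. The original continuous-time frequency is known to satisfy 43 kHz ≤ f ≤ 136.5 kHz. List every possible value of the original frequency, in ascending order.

Frequencies that alias to 15 kHz are k·fs ± 15 kHz for integer k ≥ 0.
k=0: 15 kHz.
k=1: 28 kHz, 58 kHz.
k=2: 71 kHz, 101 kHz.
k=3: 114 kHz, 144 kHz.
k=4: 157 kHz, 187 kHz.
Within [43 kHz, 136.5 kHz]: 58 kHz, 71 kHz, 101 kHz, 114 kHz.

58 kHz, 71 kHz, 101 kHz, 114 kHz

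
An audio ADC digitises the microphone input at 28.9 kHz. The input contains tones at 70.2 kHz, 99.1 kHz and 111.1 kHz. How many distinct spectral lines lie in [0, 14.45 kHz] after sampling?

fs/2 = 14.45 kHz.
70.2 kHz mod fs = 12.4 kHz.
12.4 kHz ≤ fs/2 = 14.45 kHz, appears at 12.4 kHz.
99.1 kHz mod fs = 12.4 kHz.
12.4 kHz ≤ fs/2 = 14.45 kHz, appears at 12.4 kHz.
111.1 kHz mod fs = 24.4 kHz.
24.4 kHz > fs/2 = 14.45 kHz, folds to fs − 24.4 kHz = 4.5 kHz.
Distinct values: {4.5 kHz, 12.4 kHz} → 2.

2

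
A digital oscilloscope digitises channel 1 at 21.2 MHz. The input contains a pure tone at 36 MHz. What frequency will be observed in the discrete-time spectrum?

6.4 MHz

36 MHz mod fs = 14.8 MHz.
14.8 MHz > fs/2 = 10.6 MHz, folds to fs − 14.8 MHz = 6.4 MHz.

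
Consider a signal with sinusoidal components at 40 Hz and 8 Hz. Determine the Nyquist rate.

Highest-frequency component: 40 Hz.
Nyquist rate = 2 × 40 Hz = 80 Hz.

80 Hz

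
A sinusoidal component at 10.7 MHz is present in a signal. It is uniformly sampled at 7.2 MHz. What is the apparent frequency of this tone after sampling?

3.5 MHz

10.7 MHz mod fs = 3.5 MHz.
3.5 MHz ≤ fs/2 = 3.6 MHz, appears at 3.5 MHz.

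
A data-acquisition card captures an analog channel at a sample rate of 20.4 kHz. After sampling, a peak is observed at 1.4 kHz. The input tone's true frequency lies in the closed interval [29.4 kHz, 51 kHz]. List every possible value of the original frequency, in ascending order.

39.4 kHz, 42.2 kHz

Frequencies that alias to 1.4 kHz are k·fs ± 1.4 kHz for integer k ≥ 0.
k=0: 1.4 kHz.
k=1: 19 kHz, 21.8 kHz.
k=2: 39.4 kHz, 42.2 kHz.
k=3: 59.8 kHz, 62.6 kHz.
Within [29.4 kHz, 51 kHz]: 39.4 kHz, 42.2 kHz.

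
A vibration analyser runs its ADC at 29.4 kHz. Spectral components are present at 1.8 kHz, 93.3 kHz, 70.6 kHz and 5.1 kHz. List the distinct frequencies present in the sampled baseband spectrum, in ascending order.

1.8 kHz, 5.1 kHz, 11.8 kHz

fs/2 = 14.7 kHz.
1.8 kHz ≤ fs/2 = 14.7 kHz, passes unchanged.
93.3 kHz mod fs = 5.1 kHz.
5.1 kHz ≤ fs/2 = 14.7 kHz, appears at 5.1 kHz.
70.6 kHz mod fs = 11.8 kHz.
11.8 kHz ≤ fs/2 = 14.7 kHz, appears at 11.8 kHz.
5.1 kHz ≤ fs/2 = 14.7 kHz, passes unchanged.
Distinct values: {1.8 kHz, 5.1 kHz, 11.8 kHz}.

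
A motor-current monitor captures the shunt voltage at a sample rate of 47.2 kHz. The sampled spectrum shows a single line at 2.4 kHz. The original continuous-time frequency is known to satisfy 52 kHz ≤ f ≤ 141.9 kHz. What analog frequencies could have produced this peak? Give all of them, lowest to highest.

Frequencies that alias to 2.4 kHz are k·fs ± 2.4 kHz for integer k ≥ 0.
k=0: 2.4 kHz.
k=1: 44.8 kHz, 49.6 kHz.
k=2: 92 kHz, 96.8 kHz.
k=3: 139.2 kHz, 144 kHz.
k=4: 186.4 kHz, 191.2 kHz.
Within [52 kHz, 141.9 kHz]: 92 kHz, 96.8 kHz, 139.2 kHz.

92 kHz, 96.8 kHz, 139.2 kHz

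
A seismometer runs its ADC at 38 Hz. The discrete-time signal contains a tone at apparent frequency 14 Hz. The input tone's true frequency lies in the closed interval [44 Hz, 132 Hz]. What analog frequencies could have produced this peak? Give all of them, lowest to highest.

52 Hz, 62 Hz, 90 Hz, 100 Hz, 128 Hz

Frequencies that alias to 14 Hz are k·fs ± 14 Hz for integer k ≥ 0.
k=0: 14 Hz.
k=1: 24 Hz, 52 Hz.
k=2: 62 Hz, 90 Hz.
k=3: 100 Hz, 128 Hz.
k=4: 138 Hz, 166 Hz.
Within [44 Hz, 132 Hz]: 52 Hz, 62 Hz, 90 Hz, 100 Hz, 128 Hz.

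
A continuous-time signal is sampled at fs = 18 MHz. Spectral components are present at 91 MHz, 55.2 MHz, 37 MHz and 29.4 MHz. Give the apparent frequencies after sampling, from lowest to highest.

1 MHz, 1.2 MHz, 6.6 MHz

fs/2 = 9 MHz.
91 MHz mod fs = 1 MHz.
1 MHz ≤ fs/2 = 9 MHz, appears at 1 MHz.
55.2 MHz mod fs = 1.2 MHz.
1.2 MHz ≤ fs/2 = 9 MHz, appears at 1.2 MHz.
37 MHz mod fs = 1 MHz.
1 MHz ≤ fs/2 = 9 MHz, appears at 1 MHz.
29.4 MHz mod fs = 11.4 MHz.
11.4 MHz > fs/2 = 9 MHz, folds to fs − 11.4 MHz = 6.6 MHz.
Distinct values: {1 MHz, 1.2 MHz, 6.6 MHz}.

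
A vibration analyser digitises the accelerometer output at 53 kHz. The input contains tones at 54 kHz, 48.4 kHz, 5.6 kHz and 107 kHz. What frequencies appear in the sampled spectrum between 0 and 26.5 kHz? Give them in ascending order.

fs/2 = 26.5 kHz.
54 kHz mod fs = 1 kHz.
1 kHz ≤ fs/2 = 26.5 kHz, appears at 1 kHz.
48.4 kHz > fs/2 = 26.5 kHz, folds to fs − 48.4 kHz = 4.6 kHz.
5.6 kHz ≤ fs/2 = 26.5 kHz, passes unchanged.
107 kHz mod fs = 1 kHz.
1 kHz ≤ fs/2 = 26.5 kHz, appears at 1 kHz.
Distinct values: {1 kHz, 4.6 kHz, 5.6 kHz}.

1 kHz, 4.6 kHz, 5.6 kHz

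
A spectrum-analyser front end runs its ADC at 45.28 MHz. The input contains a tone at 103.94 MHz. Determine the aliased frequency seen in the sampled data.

13.38 MHz

103.94 MHz mod fs = 13.38 MHz.
13.38 MHz ≤ fs/2 = 22.64 MHz, appears at 13.38 MHz.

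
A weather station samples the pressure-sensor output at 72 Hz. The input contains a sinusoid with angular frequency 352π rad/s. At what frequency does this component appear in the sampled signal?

32 Hz

ω = 352π rad/s → f = ω/(2π) = 176 Hz.
176 Hz mod fs = 32 Hz.
32 Hz ≤ fs/2 = 36 Hz, appears at 32 Hz.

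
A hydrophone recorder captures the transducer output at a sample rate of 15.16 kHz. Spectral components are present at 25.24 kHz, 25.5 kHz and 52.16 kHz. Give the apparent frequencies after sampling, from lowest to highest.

fs/2 = 7.58 kHz.
25.24 kHz mod fs = 10.08 kHz.
10.08 kHz > fs/2 = 7.58 kHz, folds to fs − 10.08 kHz = 5.08 kHz.
25.5 kHz mod fs = 10.34 kHz.
10.34 kHz > fs/2 = 7.58 kHz, folds to fs − 10.34 kHz = 4.82 kHz.
52.16 kHz mod fs = 6.68 kHz.
6.68 kHz ≤ fs/2 = 7.58 kHz, appears at 6.68 kHz.
Distinct values: {4.82 kHz, 5.08 kHz, 6.68 kHz}.

4.82 kHz, 5.08 kHz, 6.68 kHz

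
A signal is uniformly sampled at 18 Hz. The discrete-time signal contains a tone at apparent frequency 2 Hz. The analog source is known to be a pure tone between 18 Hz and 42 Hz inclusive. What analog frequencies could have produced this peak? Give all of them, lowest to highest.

20 Hz, 34 Hz, 38 Hz

Frequencies that alias to 2 Hz are k·fs ± 2 Hz for integer k ≥ 0.
k=0: 2 Hz.
k=1: 16 Hz, 20 Hz.
k=2: 34 Hz, 38 Hz.
k=3: 52 Hz, 56 Hz.
Within [18 Hz, 42 Hz]: 20 Hz, 34 Hz, 38 Hz.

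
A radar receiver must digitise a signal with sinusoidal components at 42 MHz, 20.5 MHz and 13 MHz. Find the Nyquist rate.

84 MHz

Highest-frequency component: 42 MHz.
Nyquist rate = 2 × 42 MHz = 84 MHz.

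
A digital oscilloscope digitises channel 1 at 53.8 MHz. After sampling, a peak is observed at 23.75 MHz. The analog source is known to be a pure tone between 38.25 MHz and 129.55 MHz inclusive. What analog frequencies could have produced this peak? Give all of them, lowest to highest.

Frequencies that alias to 23.75 MHz are k·fs ± 23.75 MHz for integer k ≥ 0.
k=0: 23.75 MHz.
k=1: 30.05 MHz, 77.55 MHz.
k=2: 83.85 MHz, 131.35 MHz.
k=3: 137.65 MHz, 185.15 MHz.
Within [38.25 MHz, 129.55 MHz]: 77.55 MHz, 83.85 MHz.

77.55 MHz, 83.85 MHz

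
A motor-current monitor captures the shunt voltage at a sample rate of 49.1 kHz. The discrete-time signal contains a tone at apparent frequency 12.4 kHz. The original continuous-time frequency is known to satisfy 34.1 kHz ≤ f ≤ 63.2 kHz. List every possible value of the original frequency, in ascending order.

Frequencies that alias to 12.4 kHz are k·fs ± 12.4 kHz for integer k ≥ 0.
k=0: 12.4 kHz.
k=1: 36.7 kHz, 61.5 kHz.
k=2: 85.8 kHz, 110.6 kHz.
Within [34.1 kHz, 63.2 kHz]: 36.7 kHz, 61.5 kHz.

36.7 kHz, 61.5 kHz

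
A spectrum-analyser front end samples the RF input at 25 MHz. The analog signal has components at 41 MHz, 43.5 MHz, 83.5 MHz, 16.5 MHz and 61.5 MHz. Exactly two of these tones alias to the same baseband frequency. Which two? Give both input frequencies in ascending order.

16.5 MHz, 83.5 MHz

fs/2 = 12.5 MHz.
41 MHz mod fs = 16 MHz.
16 MHz > fs/2 = 12.5 MHz, folds to fs − 16 MHz = 9 MHz.
43.5 MHz mod fs = 18.5 MHz.
18.5 MHz > fs/2 = 12.5 MHz, folds to fs − 18.5 MHz = 6.5 MHz.
83.5 MHz mod fs = 8.5 MHz.
8.5 MHz ≤ fs/2 = 12.5 MHz, appears at 8.5 MHz.
16.5 MHz > fs/2 = 12.5 MHz, folds to fs − 16.5 MHz = 8.5 MHz.
61.5 MHz mod fs = 11.5 MHz.
11.5 MHz ≤ fs/2 = 12.5 MHz, appears at 11.5 MHz.
16.5 MHz and 83.5 MHz both map to 8.5 MHz.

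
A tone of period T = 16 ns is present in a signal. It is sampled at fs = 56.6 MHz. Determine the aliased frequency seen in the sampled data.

T = 16 ns → f = 1/T = 62.5 MHz.
62.5 MHz mod fs = 5.9 MHz.
5.9 MHz ≤ fs/2 = 28.3 MHz, appears at 5.9 MHz.

5.9 MHz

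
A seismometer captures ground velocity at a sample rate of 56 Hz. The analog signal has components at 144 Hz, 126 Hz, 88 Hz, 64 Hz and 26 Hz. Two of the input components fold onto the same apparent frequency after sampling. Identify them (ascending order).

88 Hz, 144 Hz

fs/2 = 28 Hz.
144 Hz mod fs = 32 Hz.
32 Hz > fs/2 = 28 Hz, folds to fs − 32 Hz = 24 Hz.
126 Hz mod fs = 14 Hz.
14 Hz ≤ fs/2 = 28 Hz, appears at 14 Hz.
88 Hz mod fs = 32 Hz.
32 Hz > fs/2 = 28 Hz, folds to fs − 32 Hz = 24 Hz.
64 Hz mod fs = 8 Hz.
8 Hz ≤ fs/2 = 28 Hz, appears at 8 Hz.
26 Hz ≤ fs/2 = 28 Hz, passes unchanged.
88 Hz and 144 Hz both map to 24 Hz.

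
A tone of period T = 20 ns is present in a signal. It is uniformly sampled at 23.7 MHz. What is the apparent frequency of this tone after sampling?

2.6 MHz

T = 20 ns → f = 1/T = 50 MHz.
50 MHz mod fs = 2.6 MHz.
2.6 MHz ≤ fs/2 = 11.85 MHz, appears at 2.6 MHz.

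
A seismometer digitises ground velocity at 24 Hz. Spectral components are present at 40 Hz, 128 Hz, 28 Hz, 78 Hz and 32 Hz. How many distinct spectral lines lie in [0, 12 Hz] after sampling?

3

fs/2 = 12 Hz.
40 Hz mod fs = 16 Hz.
16 Hz > fs/2 = 12 Hz, folds to fs − 16 Hz = 8 Hz.
128 Hz mod fs = 8 Hz.
8 Hz ≤ fs/2 = 12 Hz, appears at 8 Hz.
28 Hz mod fs = 4 Hz.
4 Hz ≤ fs/2 = 12 Hz, appears at 4 Hz.
78 Hz mod fs = 6 Hz.
6 Hz ≤ fs/2 = 12 Hz, appears at 6 Hz.
32 Hz mod fs = 8 Hz.
8 Hz ≤ fs/2 = 12 Hz, appears at 8 Hz.
Distinct values: {4 Hz, 6 Hz, 8 Hz} → 3.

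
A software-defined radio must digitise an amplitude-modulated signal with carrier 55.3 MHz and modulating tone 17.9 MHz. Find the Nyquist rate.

AM sidebands sit at fc ± fm = 37.4 MHz and 73.2 MHz.
Highest-frequency component: 73.2 MHz.
Nyquist rate = 2 × 73.2 MHz = 146.4 MHz.

146.4 MHz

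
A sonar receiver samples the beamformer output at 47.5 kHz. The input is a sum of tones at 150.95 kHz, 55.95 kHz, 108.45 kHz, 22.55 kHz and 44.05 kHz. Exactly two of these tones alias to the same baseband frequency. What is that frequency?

fs/2 = 23.75 kHz.
150.95 kHz mod fs = 8.45 kHz.
8.45 kHz ≤ fs/2 = 23.75 kHz, appears at 8.45 kHz.
55.95 kHz mod fs = 8.45 kHz.
8.45 kHz ≤ fs/2 = 23.75 kHz, appears at 8.45 kHz.
108.45 kHz mod fs = 13.45 kHz.
13.45 kHz ≤ fs/2 = 23.75 kHz, appears at 13.45 kHz.
22.55 kHz ≤ fs/2 = 23.75 kHz, passes unchanged.
44.05 kHz > fs/2 = 23.75 kHz, folds to fs − 44.05 kHz = 3.45 kHz.
55.95 kHz and 150.95 kHz both map to 8.45 kHz.

8.45 kHz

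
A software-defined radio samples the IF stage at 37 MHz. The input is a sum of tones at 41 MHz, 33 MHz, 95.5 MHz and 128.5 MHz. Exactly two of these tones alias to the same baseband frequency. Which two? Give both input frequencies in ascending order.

33 MHz, 41 MHz

fs/2 = 18.5 MHz.
41 MHz mod fs = 4 MHz.
4 MHz ≤ fs/2 = 18.5 MHz, appears at 4 MHz.
33 MHz > fs/2 = 18.5 MHz, folds to fs − 33 MHz = 4 MHz.
95.5 MHz mod fs = 21.5 MHz.
21.5 MHz > fs/2 = 18.5 MHz, folds to fs − 21.5 MHz = 15.5 MHz.
128.5 MHz mod fs = 17.5 MHz.
17.5 MHz ≤ fs/2 = 18.5 MHz, appears at 17.5 MHz.
33 MHz and 41 MHz both map to 4 MHz.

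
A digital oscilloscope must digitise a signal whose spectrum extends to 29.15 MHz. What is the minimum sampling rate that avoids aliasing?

58.3 MHz

Nyquist rate = 2 × 29.15 MHz = 58.3 MHz.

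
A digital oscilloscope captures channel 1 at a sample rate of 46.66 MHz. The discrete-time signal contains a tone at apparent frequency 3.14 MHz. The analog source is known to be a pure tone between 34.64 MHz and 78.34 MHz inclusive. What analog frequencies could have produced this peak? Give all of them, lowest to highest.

Frequencies that alias to 3.14 MHz are k·fs ± 3.14 MHz for integer k ≥ 0.
k=0: 3.14 MHz.
k=1: 43.52 MHz, 49.8 MHz.
k=2: 90.18 MHz, 96.46 MHz.
Within [34.64 MHz, 78.34 MHz]: 43.52 MHz, 49.8 MHz.

43.52 MHz, 49.8 MHz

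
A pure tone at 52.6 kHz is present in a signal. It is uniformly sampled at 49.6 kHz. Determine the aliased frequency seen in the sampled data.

3 kHz

52.6 kHz mod fs = 3 kHz.
3 kHz ≤ fs/2 = 24.8 kHz, appears at 3 kHz.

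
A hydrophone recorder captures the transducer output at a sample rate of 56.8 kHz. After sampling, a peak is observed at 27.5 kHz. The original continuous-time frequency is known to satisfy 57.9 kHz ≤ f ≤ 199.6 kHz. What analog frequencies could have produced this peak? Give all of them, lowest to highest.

Frequencies that alias to 27.5 kHz are k·fs ± 27.5 kHz for integer k ≥ 0.
k=0: 27.5 kHz.
k=1: 29.3 kHz, 84.3 kHz.
k=2: 86.1 kHz, 141.1 kHz.
k=3: 142.9 kHz, 197.9 kHz.
k=4: 199.7 kHz, 254.7 kHz.
Within [57.9 kHz, 199.6 kHz]: 84.3 kHz, 86.1 kHz, 141.1 kHz, 142.9 kHz, 197.9 kHz.

84.3 kHz, 86.1 kHz, 141.1 kHz, 142.9 kHz, 197.9 kHz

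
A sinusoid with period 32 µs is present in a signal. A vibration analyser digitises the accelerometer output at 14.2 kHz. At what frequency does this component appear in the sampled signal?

T = 32 µs → f = 1/T = 31.25 kHz.
31.25 kHz mod fs = 2.85 kHz.
2.85 kHz ≤ fs/2 = 7.1 kHz, appears at 2.85 kHz.

2.85 kHz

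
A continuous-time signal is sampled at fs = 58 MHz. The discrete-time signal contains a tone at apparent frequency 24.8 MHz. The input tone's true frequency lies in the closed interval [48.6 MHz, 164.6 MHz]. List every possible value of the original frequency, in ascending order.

Frequencies that alias to 24.8 MHz are k·fs ± 24.8 MHz for integer k ≥ 0.
k=0: 24.8 MHz.
k=1: 33.2 MHz, 82.8 MHz.
k=2: 91.2 MHz, 140.8 MHz.
k=3: 149.2 MHz, 198.8 MHz.
k=4: 207.2 MHz, 256.8 MHz.
Within [48.6 MHz, 164.6 MHz]: 82.8 MHz, 91.2 MHz, 140.8 MHz, 149.2 MHz.

82.8 MHz, 91.2 MHz, 140.8 MHz, 149.2 MHz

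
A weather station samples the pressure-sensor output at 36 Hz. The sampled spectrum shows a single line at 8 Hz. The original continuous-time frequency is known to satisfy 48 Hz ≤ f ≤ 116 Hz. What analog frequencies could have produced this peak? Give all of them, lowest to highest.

Frequencies that alias to 8 Hz are k·fs ± 8 Hz for integer k ≥ 0.
k=0: 8 Hz.
k=1: 28 Hz, 44 Hz.
k=2: 64 Hz, 80 Hz.
k=3: 100 Hz, 116 Hz.
k=4: 136 Hz, 152 Hz.
Within [48 Hz, 116 Hz]: 64 Hz, 80 Hz, 100 Hz, 116 Hz.

64 Hz, 80 Hz, 100 Hz, 116 Hz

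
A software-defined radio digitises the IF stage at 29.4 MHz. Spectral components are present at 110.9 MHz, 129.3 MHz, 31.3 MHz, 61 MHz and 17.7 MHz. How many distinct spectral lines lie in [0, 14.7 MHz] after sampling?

4

fs/2 = 14.7 MHz.
110.9 MHz mod fs = 22.7 MHz.
22.7 MHz > fs/2 = 14.7 MHz, folds to fs − 22.7 MHz = 6.7 MHz.
129.3 MHz mod fs = 11.7 MHz.
11.7 MHz ≤ fs/2 = 14.7 MHz, appears at 11.7 MHz.
31.3 MHz mod fs = 1.9 MHz.
1.9 MHz ≤ fs/2 = 14.7 MHz, appears at 1.9 MHz.
61 MHz mod fs = 2.2 MHz.
2.2 MHz ≤ fs/2 = 14.7 MHz, appears at 2.2 MHz.
17.7 MHz > fs/2 = 14.7 MHz, folds to fs − 17.7 MHz = 11.7 MHz.
Distinct values: {1.9 MHz, 2.2 MHz, 6.7 MHz, 11.7 MHz} → 4.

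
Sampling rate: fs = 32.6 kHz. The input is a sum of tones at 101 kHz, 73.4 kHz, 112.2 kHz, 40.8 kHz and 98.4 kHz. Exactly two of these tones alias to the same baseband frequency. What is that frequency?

fs/2 = 16.3 kHz.
101 kHz mod fs = 3.2 kHz.
3.2 kHz ≤ fs/2 = 16.3 kHz, appears at 3.2 kHz.
73.4 kHz mod fs = 8.2 kHz.
8.2 kHz ≤ fs/2 = 16.3 kHz, appears at 8.2 kHz.
112.2 kHz mod fs = 14.4 kHz.
14.4 kHz ≤ fs/2 = 16.3 kHz, appears at 14.4 kHz.
40.8 kHz mod fs = 8.2 kHz.
8.2 kHz ≤ fs/2 = 16.3 kHz, appears at 8.2 kHz.
98.4 kHz mod fs = 0.6 kHz.
0.6 kHz ≤ fs/2 = 16.3 kHz, appears at 0.6 kHz.
40.8 kHz and 73.4 kHz both map to 8.2 kHz.

8.2 kHz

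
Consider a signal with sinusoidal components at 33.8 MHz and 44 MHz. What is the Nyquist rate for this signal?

Highest-frequency component: 44 MHz.
Nyquist rate = 2 × 44 MHz = 88 MHz.

88 MHz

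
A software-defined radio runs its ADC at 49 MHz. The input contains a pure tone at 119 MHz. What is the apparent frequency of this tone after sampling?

21 MHz

119 MHz mod fs = 21 MHz.
21 MHz ≤ fs/2 = 24.5 MHz, appears at 21 MHz.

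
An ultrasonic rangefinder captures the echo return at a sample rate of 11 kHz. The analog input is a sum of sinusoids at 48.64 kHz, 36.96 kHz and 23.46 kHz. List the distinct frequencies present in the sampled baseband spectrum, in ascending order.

fs/2 = 5.5 kHz.
48.64 kHz mod fs = 4.64 kHz.
4.64 kHz ≤ fs/2 = 5.5 kHz, appears at 4.64 kHz.
36.96 kHz mod fs = 3.96 kHz.
3.96 kHz ≤ fs/2 = 5.5 kHz, appears at 3.96 kHz.
23.46 kHz mod fs = 1.46 kHz.
1.46 kHz ≤ fs/2 = 5.5 kHz, appears at 1.46 kHz.
Distinct values: {1.46 kHz, 3.96 kHz, 4.64 kHz}.

1.46 kHz, 3.96 kHz, 4.64 kHz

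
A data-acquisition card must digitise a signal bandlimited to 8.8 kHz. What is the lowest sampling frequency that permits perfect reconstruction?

Nyquist rate = 2 × 8.8 kHz = 17.6 kHz.

17.6 kHz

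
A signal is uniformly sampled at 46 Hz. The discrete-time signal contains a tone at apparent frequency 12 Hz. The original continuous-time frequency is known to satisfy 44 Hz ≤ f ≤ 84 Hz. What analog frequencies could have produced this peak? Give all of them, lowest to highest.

58 Hz, 80 Hz

Frequencies that alias to 12 Hz are k·fs ± 12 Hz for integer k ≥ 0.
k=0: 12 Hz.
k=1: 34 Hz, 58 Hz.
k=2: 80 Hz, 104 Hz.
k=3: 126 Hz, 150 Hz.
Within [44 Hz, 84 Hz]: 58 Hz, 80 Hz.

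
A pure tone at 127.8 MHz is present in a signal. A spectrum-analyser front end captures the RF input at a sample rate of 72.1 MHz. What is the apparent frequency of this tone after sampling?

127.8 MHz mod fs = 55.7 MHz.
55.7 MHz > fs/2 = 36.05 MHz, folds to fs − 55.7 MHz = 16.4 MHz.

16.4 MHz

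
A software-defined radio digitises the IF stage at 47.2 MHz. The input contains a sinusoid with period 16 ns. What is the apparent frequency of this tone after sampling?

T = 16 ns → f = 1/T = 62.5 MHz.
62.5 MHz mod fs = 15.3 MHz.
15.3 MHz ≤ fs/2 = 23.6 MHz, appears at 15.3 MHz.

15.3 MHz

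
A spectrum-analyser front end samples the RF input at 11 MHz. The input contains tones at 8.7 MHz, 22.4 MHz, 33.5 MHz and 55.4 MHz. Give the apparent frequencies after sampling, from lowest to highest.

0.4 MHz, 0.5 MHz, 2.3 MHz

fs/2 = 5.5 MHz.
8.7 MHz > fs/2 = 5.5 MHz, folds to fs − 8.7 MHz = 2.3 MHz.
22.4 MHz mod fs = 0.4 MHz.
0.4 MHz ≤ fs/2 = 5.5 MHz, appears at 0.4 MHz.
33.5 MHz mod fs = 0.5 MHz.
0.5 MHz ≤ fs/2 = 5.5 MHz, appears at 0.5 MHz.
55.4 MHz mod fs = 0.4 MHz.
0.4 MHz ≤ fs/2 = 5.5 MHz, appears at 0.4 MHz.
Distinct values: {0.4 MHz, 0.5 MHz, 2.3 MHz}.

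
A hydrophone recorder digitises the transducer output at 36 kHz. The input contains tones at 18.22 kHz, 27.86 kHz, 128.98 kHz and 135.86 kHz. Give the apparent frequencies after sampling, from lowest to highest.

fs/2 = 18 kHz.
18.22 kHz > fs/2 = 18 kHz, folds to fs − 18.22 kHz = 17.78 kHz.
27.86 kHz > fs/2 = 18 kHz, folds to fs − 27.86 kHz = 8.14 kHz.
128.98 kHz mod fs = 20.98 kHz.
20.98 kHz > fs/2 = 18 kHz, folds to fs − 20.98 kHz = 15.02 kHz.
135.86 kHz mod fs = 27.86 kHz.
27.86 kHz > fs/2 = 18 kHz, folds to fs − 27.86 kHz = 8.14 kHz.
Distinct values: {8.14 kHz, 15.02 kHz, 17.78 kHz}.

8.14 kHz, 15.02 kHz, 17.78 kHz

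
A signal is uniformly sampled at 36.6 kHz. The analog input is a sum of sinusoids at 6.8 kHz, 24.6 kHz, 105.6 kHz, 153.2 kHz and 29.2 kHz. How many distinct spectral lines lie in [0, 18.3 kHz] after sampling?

4

fs/2 = 18.3 kHz.
6.8 kHz ≤ fs/2 = 18.3 kHz, passes unchanged.
24.6 kHz > fs/2 = 18.3 kHz, folds to fs − 24.6 kHz = 12 kHz.
105.6 kHz mod fs = 32.4 kHz.
32.4 kHz > fs/2 = 18.3 kHz, folds to fs − 32.4 kHz = 4.2 kHz.
153.2 kHz mod fs = 6.8 kHz.
6.8 kHz ≤ fs/2 = 18.3 kHz, appears at 6.8 kHz.
29.2 kHz > fs/2 = 18.3 kHz, folds to fs − 29.2 kHz = 7.4 kHz.
Distinct values: {4.2 kHz, 6.8 kHz, 7.4 kHz, 12 kHz} → 4.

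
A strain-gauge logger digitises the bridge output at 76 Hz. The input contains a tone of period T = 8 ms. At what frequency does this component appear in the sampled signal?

27 Hz

T = 8 ms → f = 1/T = 125 Hz.
125 Hz mod fs = 49 Hz.
49 Hz > fs/2 = 38 Hz, folds to fs − 49 Hz = 27 Hz.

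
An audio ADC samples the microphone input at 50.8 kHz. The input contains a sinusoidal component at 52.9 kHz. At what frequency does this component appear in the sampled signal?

52.9 kHz mod fs = 2.1 kHz.
2.1 kHz ≤ fs/2 = 25.4 kHz, appears at 2.1 kHz.

2.1 kHz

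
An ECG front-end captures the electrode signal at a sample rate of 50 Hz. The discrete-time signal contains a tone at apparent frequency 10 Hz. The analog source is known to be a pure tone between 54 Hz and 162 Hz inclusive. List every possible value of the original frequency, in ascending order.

Frequencies that alias to 10 Hz are k·fs ± 10 Hz for integer k ≥ 0.
k=0: 10 Hz.
k=1: 40 Hz, 60 Hz.
k=2: 90 Hz, 110 Hz.
k=3: 140 Hz, 160 Hz.
k=4: 190 Hz, 210 Hz.
Within [54 Hz, 162 Hz]: 60 Hz, 90 Hz, 110 Hz, 140 Hz, 160 Hz.

60 Hz, 90 Hz, 110 Hz, 140 Hz, 160 Hz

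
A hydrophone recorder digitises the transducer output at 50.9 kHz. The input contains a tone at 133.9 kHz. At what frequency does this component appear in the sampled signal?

133.9 kHz mod fs = 32.1 kHz.
32.1 kHz > fs/2 = 25.45 kHz, folds to fs − 32.1 kHz = 18.8 kHz.

18.8 kHz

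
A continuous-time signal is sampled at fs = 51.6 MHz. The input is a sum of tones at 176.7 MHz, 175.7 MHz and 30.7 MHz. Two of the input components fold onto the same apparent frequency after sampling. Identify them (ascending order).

fs/2 = 25.8 MHz.
176.7 MHz mod fs = 21.9 MHz.
21.9 MHz ≤ fs/2 = 25.8 MHz, appears at 21.9 MHz.
175.7 MHz mod fs = 20.9 MHz.
20.9 MHz ≤ fs/2 = 25.8 MHz, appears at 20.9 MHz.
30.7 MHz > fs/2 = 25.8 MHz, folds to fs − 30.7 MHz = 20.9 MHz.
30.7 MHz and 175.7 MHz both map to 20.9 MHz.

30.7 MHz, 175.7 MHz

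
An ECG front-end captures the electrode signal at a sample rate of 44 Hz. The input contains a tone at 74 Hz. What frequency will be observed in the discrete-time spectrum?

74 Hz mod fs = 30 Hz.
30 Hz > fs/2 = 22 Hz, folds to fs − 30 Hz = 14 Hz.

14 Hz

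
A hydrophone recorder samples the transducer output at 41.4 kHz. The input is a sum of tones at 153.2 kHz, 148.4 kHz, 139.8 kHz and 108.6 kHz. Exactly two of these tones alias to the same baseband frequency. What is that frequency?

fs/2 = 20.7 kHz.
153.2 kHz mod fs = 29 kHz.
29 kHz > fs/2 = 20.7 kHz, folds to fs − 29 kHz = 12.4 kHz.
148.4 kHz mod fs = 24.2 kHz.
24.2 kHz > fs/2 = 20.7 kHz, folds to fs − 24.2 kHz = 17.2 kHz.
139.8 kHz mod fs = 15.6 kHz.
15.6 kHz ≤ fs/2 = 20.7 kHz, appears at 15.6 kHz.
108.6 kHz mod fs = 25.8 kHz.
25.8 kHz > fs/2 = 20.7 kHz, folds to fs − 25.8 kHz = 15.6 kHz.
108.6 kHz and 139.8 kHz both map to 15.6 kHz.

15.6 kHz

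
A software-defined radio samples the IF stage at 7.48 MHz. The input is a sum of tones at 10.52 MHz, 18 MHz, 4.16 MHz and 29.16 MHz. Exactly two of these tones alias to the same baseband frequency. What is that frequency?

3.04 MHz

fs/2 = 3.74 MHz.
10.52 MHz mod fs = 3.04 MHz.
3.04 MHz ≤ fs/2 = 3.74 MHz, appears at 3.04 MHz.
18 MHz mod fs = 3.04 MHz.
3.04 MHz ≤ fs/2 = 3.74 MHz, appears at 3.04 MHz.
4.16 MHz > fs/2 = 3.74 MHz, folds to fs − 4.16 MHz = 3.32 MHz.
29.16 MHz mod fs = 6.72 MHz.
6.72 MHz > fs/2 = 3.74 MHz, folds to fs − 6.72 MHz = 0.76 MHz.
10.52 MHz and 18 MHz both map to 3.04 MHz.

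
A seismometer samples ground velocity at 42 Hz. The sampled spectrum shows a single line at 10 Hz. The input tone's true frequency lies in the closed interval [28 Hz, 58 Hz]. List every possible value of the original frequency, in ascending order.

Frequencies that alias to 10 Hz are k·fs ± 10 Hz for integer k ≥ 0.
k=0: 10 Hz.
k=1: 32 Hz, 52 Hz.
k=2: 74 Hz, 94 Hz.
Within [28 Hz, 58 Hz]: 32 Hz, 52 Hz.

32 Hz, 52 Hz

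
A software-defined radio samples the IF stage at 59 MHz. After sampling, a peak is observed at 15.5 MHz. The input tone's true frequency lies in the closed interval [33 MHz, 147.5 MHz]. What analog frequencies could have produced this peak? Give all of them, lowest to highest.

Frequencies that alias to 15.5 MHz are k·fs ± 15.5 MHz for integer k ≥ 0.
k=0: 15.5 MHz.
k=1: 43.5 MHz, 74.5 MHz.
k=2: 102.5 MHz, 133.5 MHz.
k=3: 161.5 MHz, 192.5 MHz.
Within [33 MHz, 147.5 MHz]: 43.5 MHz, 74.5 MHz, 102.5 MHz, 133.5 MHz.

43.5 MHz, 74.5 MHz, 102.5 MHz, 133.5 MHz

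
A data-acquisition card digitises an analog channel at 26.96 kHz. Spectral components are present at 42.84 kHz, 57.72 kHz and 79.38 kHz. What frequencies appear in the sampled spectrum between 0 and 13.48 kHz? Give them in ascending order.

fs/2 = 13.48 kHz.
42.84 kHz mod fs = 15.88 kHz.
15.88 kHz > fs/2 = 13.48 kHz, folds to fs − 15.88 kHz = 11.08 kHz.
57.72 kHz mod fs = 3.8 kHz.
3.8 kHz ≤ fs/2 = 13.48 kHz, appears at 3.8 kHz.
79.38 kHz mod fs = 25.46 kHz.
25.46 kHz > fs/2 = 13.48 kHz, folds to fs − 25.46 kHz = 1.5 kHz.
Distinct values: {1.5 kHz, 3.8 kHz, 11.08 kHz}.

1.5 kHz, 3.8 kHz, 11.08 kHz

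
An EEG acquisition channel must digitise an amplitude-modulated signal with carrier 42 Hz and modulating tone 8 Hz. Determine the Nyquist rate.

AM sidebands sit at fc ± fm = 34 Hz and 50 Hz.
Highest-frequency component: 50 Hz.
Nyquist rate = 2 × 50 Hz = 100 Hz.

100 Hz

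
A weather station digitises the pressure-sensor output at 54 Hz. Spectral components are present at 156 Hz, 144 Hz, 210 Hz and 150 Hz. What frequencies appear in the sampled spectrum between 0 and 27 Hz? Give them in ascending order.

fs/2 = 27 Hz.
156 Hz mod fs = 48 Hz.
48 Hz > fs/2 = 27 Hz, folds to fs − 48 Hz = 6 Hz.
144 Hz mod fs = 36 Hz.
36 Hz > fs/2 = 27 Hz, folds to fs − 36 Hz = 18 Hz.
210 Hz mod fs = 48 Hz.
48 Hz > fs/2 = 27 Hz, folds to fs − 48 Hz = 6 Hz.
150 Hz mod fs = 42 Hz.
42 Hz > fs/2 = 27 Hz, folds to fs − 42 Hz = 12 Hz.
Distinct values: {6 Hz, 12 Hz, 18 Hz}.

6 Hz, 12 Hz, 18 Hz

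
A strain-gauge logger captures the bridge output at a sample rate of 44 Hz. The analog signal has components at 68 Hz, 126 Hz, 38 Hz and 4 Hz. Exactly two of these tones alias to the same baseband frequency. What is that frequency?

6 Hz

fs/2 = 22 Hz.
68 Hz mod fs = 24 Hz.
24 Hz > fs/2 = 22 Hz, folds to fs − 24 Hz = 20 Hz.
126 Hz mod fs = 38 Hz.
38 Hz > fs/2 = 22 Hz, folds to fs − 38 Hz = 6 Hz.
38 Hz > fs/2 = 22 Hz, folds to fs − 38 Hz = 6 Hz.
4 Hz ≤ fs/2 = 22 Hz, passes unchanged.
38 Hz and 126 Hz both map to 6 Hz.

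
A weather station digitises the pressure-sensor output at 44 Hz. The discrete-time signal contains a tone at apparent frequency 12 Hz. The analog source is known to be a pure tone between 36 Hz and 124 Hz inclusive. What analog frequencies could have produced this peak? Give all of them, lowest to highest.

Frequencies that alias to 12 Hz are k·fs ± 12 Hz for integer k ≥ 0.
k=0: 12 Hz.
k=1: 32 Hz, 56 Hz.
k=2: 76 Hz, 100 Hz.
k=3: 120 Hz, 144 Hz.
k=4: 164 Hz, 188 Hz.
Within [36 Hz, 124 Hz]: 56 Hz, 76 Hz, 100 Hz, 120 Hz.

56 Hz, 76 Hz, 100 Hz, 120 Hz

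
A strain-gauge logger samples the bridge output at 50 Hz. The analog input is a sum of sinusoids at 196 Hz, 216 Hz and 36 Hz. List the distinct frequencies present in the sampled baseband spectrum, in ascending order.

4 Hz, 14 Hz, 16 Hz

fs/2 = 25 Hz.
196 Hz mod fs = 46 Hz.
46 Hz > fs/2 = 25 Hz, folds to fs − 46 Hz = 4 Hz.
216 Hz mod fs = 16 Hz.
16 Hz ≤ fs/2 = 25 Hz, appears at 16 Hz.
36 Hz > fs/2 = 25 Hz, folds to fs − 36 Hz = 14 Hz.
Distinct values: {4 Hz, 14 Hz, 16 Hz}.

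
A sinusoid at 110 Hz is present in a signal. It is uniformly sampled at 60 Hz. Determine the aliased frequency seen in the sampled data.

110 Hz mod fs = 50 Hz.
50 Hz > fs/2 = 30 Hz, folds to fs − 50 Hz = 10 Hz.

10 Hz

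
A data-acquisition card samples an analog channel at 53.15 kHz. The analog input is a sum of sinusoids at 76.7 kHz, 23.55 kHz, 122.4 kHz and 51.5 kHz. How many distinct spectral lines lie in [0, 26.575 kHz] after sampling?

3

fs/2 = 26.575 kHz.
76.7 kHz mod fs = 23.55 kHz.
23.55 kHz ≤ fs/2 = 26.575 kHz, appears at 23.55 kHz.
23.55 kHz ≤ fs/2 = 26.575 kHz, passes unchanged.
122.4 kHz mod fs = 16.1 kHz.
16.1 kHz ≤ fs/2 = 26.575 kHz, appears at 16.1 kHz.
51.5 kHz > fs/2 = 26.575 kHz, folds to fs − 51.5 kHz = 1.65 kHz.
Distinct values: {1.65 kHz, 16.1 kHz, 23.55 kHz} → 3.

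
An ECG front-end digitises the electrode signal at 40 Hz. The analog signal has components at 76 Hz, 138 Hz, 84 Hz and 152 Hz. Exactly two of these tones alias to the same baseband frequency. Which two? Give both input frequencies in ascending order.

fs/2 = 20 Hz.
76 Hz mod fs = 36 Hz.
36 Hz > fs/2 = 20 Hz, folds to fs − 36 Hz = 4 Hz.
138 Hz mod fs = 18 Hz.
18 Hz ≤ fs/2 = 20 Hz, appears at 18 Hz.
84 Hz mod fs = 4 Hz.
4 Hz ≤ fs/2 = 20 Hz, appears at 4 Hz.
152 Hz mod fs = 32 Hz.
32 Hz > fs/2 = 20 Hz, folds to fs − 32 Hz = 8 Hz.
76 Hz and 84 Hz both map to 4 Hz.

76 Hz, 84 Hz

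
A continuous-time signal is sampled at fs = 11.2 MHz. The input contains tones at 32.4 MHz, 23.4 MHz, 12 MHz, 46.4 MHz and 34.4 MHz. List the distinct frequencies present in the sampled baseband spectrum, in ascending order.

0.8 MHz, 1 MHz, 1.2 MHz, 1.6 MHz

fs/2 = 5.6 MHz.
32.4 MHz mod fs = 10 MHz.
10 MHz > fs/2 = 5.6 MHz, folds to fs − 10 MHz = 1.2 MHz.
23.4 MHz mod fs = 1 MHz.
1 MHz ≤ fs/2 = 5.6 MHz, appears at 1 MHz.
12 MHz mod fs = 0.8 MHz.
0.8 MHz ≤ fs/2 = 5.6 MHz, appears at 0.8 MHz.
46.4 MHz mod fs = 1.6 MHz.
1.6 MHz ≤ fs/2 = 5.6 MHz, appears at 1.6 MHz.
34.4 MHz mod fs = 0.8 MHz.
0.8 MHz ≤ fs/2 = 5.6 MHz, appears at 0.8 MHz.
Distinct values: {0.8 MHz, 1 MHz, 1.2 MHz, 1.6 MHz}.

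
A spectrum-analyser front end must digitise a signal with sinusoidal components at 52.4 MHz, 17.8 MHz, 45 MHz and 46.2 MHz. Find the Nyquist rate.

104.8 MHz

Highest-frequency component: 52.4 MHz.
Nyquist rate = 2 × 52.4 MHz = 104.8 MHz.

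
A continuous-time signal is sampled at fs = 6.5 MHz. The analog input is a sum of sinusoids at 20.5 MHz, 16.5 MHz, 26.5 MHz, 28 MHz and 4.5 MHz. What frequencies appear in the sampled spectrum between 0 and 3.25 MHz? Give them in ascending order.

fs/2 = 3.25 MHz.
20.5 MHz mod fs = 1 MHz.
1 MHz ≤ fs/2 = 3.25 MHz, appears at 1 MHz.
16.5 MHz mod fs = 3.5 MHz.
3.5 MHz > fs/2 = 3.25 MHz, folds to fs − 3.5 MHz = 3 MHz.
26.5 MHz mod fs = 0.5 MHz.
0.5 MHz ≤ fs/2 = 3.25 MHz, appears at 0.5 MHz.
28 MHz mod fs = 2 MHz.
2 MHz ≤ fs/2 = 3.25 MHz, appears at 2 MHz.
4.5 MHz > fs/2 = 3.25 MHz, folds to fs − 4.5 MHz = 2 MHz.
Distinct values: {0.5 MHz, 1 MHz, 2 MHz, 3 MHz}.

0.5 MHz, 1 MHz, 2 MHz, 3 MHz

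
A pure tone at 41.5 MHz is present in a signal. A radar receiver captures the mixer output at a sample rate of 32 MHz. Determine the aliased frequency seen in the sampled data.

9.5 MHz

41.5 MHz mod fs = 9.5 MHz.
9.5 MHz ≤ fs/2 = 16 MHz, appears at 9.5 MHz.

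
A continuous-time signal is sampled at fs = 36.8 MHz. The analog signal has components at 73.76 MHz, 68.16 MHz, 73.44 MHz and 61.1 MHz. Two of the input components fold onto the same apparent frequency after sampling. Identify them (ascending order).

fs/2 = 18.4 MHz.
73.76 MHz mod fs = 0.16 MHz.
0.16 MHz ≤ fs/2 = 18.4 MHz, appears at 0.16 MHz.
68.16 MHz mod fs = 31.36 MHz.
31.36 MHz > fs/2 = 18.4 MHz, folds to fs − 31.36 MHz = 5.44 MHz.
73.44 MHz mod fs = 36.64 MHz.
36.64 MHz > fs/2 = 18.4 MHz, folds to fs − 36.64 MHz = 0.16 MHz.
61.1 MHz mod fs = 24.3 MHz.
24.3 MHz > fs/2 = 18.4 MHz, folds to fs − 24.3 MHz = 12.5 MHz.
73.44 MHz and 73.76 MHz both map to 0.16 MHz.

73.44 MHz, 73.76 MHz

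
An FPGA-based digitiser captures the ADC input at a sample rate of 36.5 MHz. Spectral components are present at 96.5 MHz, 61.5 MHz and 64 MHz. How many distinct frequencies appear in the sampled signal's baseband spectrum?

3

fs/2 = 18.25 MHz.
96.5 MHz mod fs = 23.5 MHz.
23.5 MHz > fs/2 = 18.25 MHz, folds to fs − 23.5 MHz = 13 MHz.
61.5 MHz mod fs = 25 MHz.
25 MHz > fs/2 = 18.25 MHz, folds to fs − 25 MHz = 11.5 MHz.
64 MHz mod fs = 27.5 MHz.
27.5 MHz > fs/2 = 18.25 MHz, folds to fs − 27.5 MHz = 9 MHz.
Distinct values: {9 MHz, 11.5 MHz, 13 MHz} → 3.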